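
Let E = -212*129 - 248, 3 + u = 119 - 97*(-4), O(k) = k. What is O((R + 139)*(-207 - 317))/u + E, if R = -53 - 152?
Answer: -578075/21 ≈ -27527.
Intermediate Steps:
R = -205
u = 504 (u = -3 + (119 - 97*(-4)) = -3 + (119 + 388) = -3 + 507 = 504)
E = -27596 (E = -27348 - 248 = -27596)
O((R + 139)*(-207 - 317))/u + E = ((-205 + 139)*(-207 - 317))/504 - 27596 = -66*(-524)*(1/504) - 27596 = 34584*(1/504) - 27596 = 1441/21 - 27596 = -578075/21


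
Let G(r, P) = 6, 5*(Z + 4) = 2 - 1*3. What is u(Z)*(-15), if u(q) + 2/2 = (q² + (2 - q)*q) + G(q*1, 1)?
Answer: 51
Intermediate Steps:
Z = -21/5 (Z = -4 + (2 - 1*3)/5 = -4 + (2 - 3)/5 = -4 + (⅕)*(-1) = -4 - ⅕ = -21/5 ≈ -4.2000)
u(q) = 5 + q² + q*(2 - q) (u(q) = -1 + ((q² + (2 - q)*q) + 6) = -1 + ((q² + q*(2 - q)) + 6) = -1 + (6 + q² + q*(2 - q)) = 5 + q² + q*(2 - q))
u(Z)*(-15) = (5 + 2*(-21/5))*(-15) = (5 - 42/5)*(-15) = -17/5*(-15) = 51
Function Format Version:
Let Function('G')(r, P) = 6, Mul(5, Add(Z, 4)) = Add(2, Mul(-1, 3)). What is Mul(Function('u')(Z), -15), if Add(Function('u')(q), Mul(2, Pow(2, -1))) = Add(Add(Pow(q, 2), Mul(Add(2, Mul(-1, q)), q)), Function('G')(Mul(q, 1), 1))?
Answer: 51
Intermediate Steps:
Z = Rational(-21, 5) (Z = Add(-4, Mul(Rational(1, 5), Add(2, Mul(-1, 3)))) = Add(-4, Mul(Rational(1, 5), Add(2, -3))) = Add(-4, Mul(Rational(1, 5), -1)) = Add(-4, Rational(-1, 5)) = Rational(-21, 5) ≈ -4.2000)
Function('u')(q) = Add(5, Pow(q, 2), Mul(q, Add(2, Mul(-1, q)))) (Function('u')(q) = Add(-1, Add(Add(Pow(q, 2), Mul(Add(2, Mul(-1, q)), q)), 6)) = Add(-1, Add(Add(Pow(q, 2), Mul(q, Add(2, Mul(-1, q)))), 6)) = Add(-1, Add(6, Pow(q, 2), Mul(q, Add(2, Mul(-1, q))))) = Add(5, Pow(q, 2), Mul(q, Add(2, Mul(-1, q)))))
Mul(Function('u')(Z), -15) = Mul(Add(5, Mul(2, Rational(-21, 5))), -15) = Mul(Add(5, Rational(-42, 5)), -15) = Mul(Rational(-17, 5), -15) = 51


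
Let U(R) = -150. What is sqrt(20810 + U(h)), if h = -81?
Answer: 2*sqrt(5165) ≈ 143.74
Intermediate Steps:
sqrt(20810 + U(h)) = sqrt(20810 - 150) = sqrt(20660) = 2*sqrt(5165)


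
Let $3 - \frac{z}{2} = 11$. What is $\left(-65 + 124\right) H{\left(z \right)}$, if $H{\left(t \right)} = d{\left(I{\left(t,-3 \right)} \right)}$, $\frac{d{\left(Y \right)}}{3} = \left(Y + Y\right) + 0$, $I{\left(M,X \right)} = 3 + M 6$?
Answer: $-32922$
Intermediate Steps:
$I{\left(M,X \right)} = 3 + 6 M$
$z = -16$ ($z = 6 - 22 = -16$)
$d{\left(Y \right)} = 6 Y$ ($d{\left(Y \right)} = 3 \left(\left(Y + Y\right) + 0\right) = 3 \left(2 Y + 0\right) = 3 \cdot 2 Y = 6 Y$)
$H{\left(t \right)} = 18 + 36 t$ ($H{\left(t \right)} = 6 \left(3 + 6 t\right) = 18 + 36 t$)
$\left(-65 + 124\right) H{\left(z \right)} = \left(-65 + 124\right) \left(18 + 36 \left(-16\right)\right) = 59 \left(18 - 576\right) = 59 \left(-558\right) = -32922$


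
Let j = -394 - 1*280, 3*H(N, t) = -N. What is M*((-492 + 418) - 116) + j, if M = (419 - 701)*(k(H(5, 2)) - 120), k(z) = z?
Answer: -6519574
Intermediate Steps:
H(N, t) = -N/3 (H(N, t) = (-N)/3 = -N/3)
j = -674 (j = -394 - 280 = -674)
M = 34310 (M = (419 - 701)*(-1/3*5 - 120) = -282*(-5/3 - 120) = -282*(-365/3) = 34310)
M*((-492 + 418) - 116) + j = 34310*((-492 + 418) - 116) - 674 = 34310*(-74 - 116) - 674 = 34310*(-190) - 674 = -6518900 - 674 = -6519574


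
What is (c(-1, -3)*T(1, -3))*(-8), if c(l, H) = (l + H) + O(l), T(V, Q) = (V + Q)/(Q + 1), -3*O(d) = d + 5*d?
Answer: 16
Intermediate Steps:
O(d) = -2*d (O(d) = -(d + 5*d)/3 = -2*d)
T(V, Q) = (Q + V)/(1 + Q)
c(l, H) = H - l (c(l, H) = (l + H) - 2*l = (H + l) - 2*l = H - l)
(c(-1, -3)*T(1, -3))*(-8) = ((-3 - 1*(-1))*((-3 + 1)/(1 - 3)))*(-8) = ((-3 + 1)*(-2/(-2)))*(-8) = -(-1)*(-2)*(-8) = -2*1*(-8) = -2*(-8) = 16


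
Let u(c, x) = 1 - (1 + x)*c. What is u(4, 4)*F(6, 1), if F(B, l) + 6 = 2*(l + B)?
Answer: -152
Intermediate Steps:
F(B, l) = -6 + 2*B + 2*l (F(B, l) = -6 + 2*(l + B) = -6 + 2*(B + l) = -6 + (2*B + 2*l) = -6 + 2*B + 2*l)
u(c, x) = 1 - c*(1 + x)
u(4, 4)*F(6, 1) = (1 - 1*4 - 1*4*4)*(-6 + 2*6 + 2*1) = (1 - 4 - 16)*(-6 + 12 + 2) = -19*8 = -152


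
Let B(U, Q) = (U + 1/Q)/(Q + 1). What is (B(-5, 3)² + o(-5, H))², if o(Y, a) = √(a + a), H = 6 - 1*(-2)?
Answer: 37249/1296 ≈ 28.742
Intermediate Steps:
H = 8 (H = 6 + 2 = 8)
B(U, Q) = (U + 1/Q)/(1 + Q)
o(Y, a) = √2*√a (o(Y, a) = √(2*a) = √2*√a)
(B(-5, 3)² + o(-5, H))² = (((1 + 3*(-5))/(3*(1 + 3)))² + √2*√8)² = (((⅓)*(1 - 15)/4)² + √2*(2*√2))² = (((⅓)*(¼)*(-14))² + 4)² = ((-7/6)² + 4)² = (49/36 + 4)² = (193/36)² = 37249/1296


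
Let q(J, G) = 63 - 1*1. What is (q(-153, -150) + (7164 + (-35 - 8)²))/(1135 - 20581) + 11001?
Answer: 71305457/6482 ≈ 11001.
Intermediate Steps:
q(J, G) = 62 (q(J, G) = 63 - 1 = 62)
(q(-153, -150) + (7164 + (-35 - 8)²))/(1135 - 20581) + 11001 = (62 + (7164 + (-35 - 8)²))/(1135 - 20581) + 11001 = (62 + (7164 + (-43)²))/(-19446) + 11001 = (62 + (7164 + 1849))*(-1/19446) + 11001 = (62 + 9013)*(-1/19446) + 11001 = 9075*(-1/19446) + 11001 = -3025/6482 + 11001 = 71305457/6482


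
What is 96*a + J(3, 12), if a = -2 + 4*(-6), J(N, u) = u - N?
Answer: -2487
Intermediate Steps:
a = -26 (a = -2 - 24 = -26)
96*a + J(3, 12) = 96*(-26) + (12 - 1*3) = -2496 + (12 - 3) = -2496 + 9 = -2487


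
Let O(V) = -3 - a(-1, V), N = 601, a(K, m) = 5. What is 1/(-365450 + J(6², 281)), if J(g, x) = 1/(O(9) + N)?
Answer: -593/216711849 ≈ -2.7364e-6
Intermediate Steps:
O(V) = -8 (O(V) = -3 - 1*5 = -3 - 5 = -8)
J(g, x) = 1/593 (J(g, x) = 1/(-8 + 601) = 1/593)
1/(-365450 + J(6², 281)) = 1/(-365450 + 1/593) = 1/(-216711849/593) = -593/216711849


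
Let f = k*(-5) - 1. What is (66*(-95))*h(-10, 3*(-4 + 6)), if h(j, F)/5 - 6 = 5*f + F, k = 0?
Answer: -219450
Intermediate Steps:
f = -1 (f = 0*(-5) - 1 = 0 - 1 = -1)
h(j, F) = 5 + 5*F (h(j, F) = 30 + 5*(5*(-1) + F) = 30 + 5*(-5 + F) = 30 + (-25 + 5*F) = 5 + 5*F)
(66*(-95))*h(-10, 3*(-4 + 6)) = (66*(-95))*(5 + 5*(3*(-4 + 6))) = -6270*(5 + 5*(3*2)) = -6270*(5 + 5*6) = -6270*(5 + 30) = -6270*35 = -219450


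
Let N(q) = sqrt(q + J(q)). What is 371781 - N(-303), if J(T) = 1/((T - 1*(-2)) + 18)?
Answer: 371781 - 35*I*sqrt(19810)/283 ≈ 3.7178e+5 - 17.407*I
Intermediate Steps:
J(T) = 1/(20 + T) (J(T) = 1/((T + 2) + 18) = 1/((2 + T) + 18) = 1/(20 + T))
N(q) = sqrt(q + 1/(20 + q))
371781 - N(-303) = 371781 - sqrt((1 - 303*(20 - 303))/(20 - 303)) = 371781 - sqrt((1 - 303*(-283))/(-283)) = 371781 - sqrt(-(1 + 85749)/283) = 371781 - sqrt(-1/283*85750) = 371781 - sqrt(-85750/283) = 371781 - 35*I*sqrt(19810)/283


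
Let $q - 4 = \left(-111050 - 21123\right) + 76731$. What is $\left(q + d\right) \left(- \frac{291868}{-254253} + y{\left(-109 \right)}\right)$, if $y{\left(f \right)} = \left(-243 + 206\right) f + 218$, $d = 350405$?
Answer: $\frac{318895127439757}{254253} \approx 1.2542 \cdot 10^{9}$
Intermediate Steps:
$q = -55438$ ($q = 4 + \left(\left(-111050 - 21123\right) + 76731\right) = 4 + \left(-132173 + 76731\right) = 4 - 55442 = -55438$)
$y{\left(f \right)} = 218 - 37 f$ ($y{\left(f \right)} = - 37 f + 218 = 218 - 37 f$)
$\left(q + d\right) \left(- \frac{291868}{-254253} + y{\left(-109 \right)}\right) = \left(-55438 + 350405\right) \left(- \frac{291868}{-254253} + \left(218 - -4033\right)\right) = 294967 \left(\left(-291868\right) \left(- \frac{1}{254253}\right) + \left(218 + 4033\right)\right) = 294967 \left(\frac{291868}{254253} + 4251\right) = 294967 \cdot \frac{1081121371}{254253} = \frac{318895127439757}{254253}$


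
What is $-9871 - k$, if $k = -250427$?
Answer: $240556$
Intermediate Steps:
$-9871 - k = -9871 - -250427 = -9871 + 250427 = 240556$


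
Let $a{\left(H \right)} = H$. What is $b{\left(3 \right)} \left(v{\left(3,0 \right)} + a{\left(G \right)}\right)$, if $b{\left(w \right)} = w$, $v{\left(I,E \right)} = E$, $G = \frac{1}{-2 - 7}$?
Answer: $- \frac{1}{3} \approx -0.33333$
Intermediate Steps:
$G = - \frac{1}{9}$ ($G = \frac{1}{-9} = - \frac{1}{9} \approx -0.11111$)
$b{\left(3 \right)} \left(v{\left(3,0 \right)} + a{\left(G \right)}\right) = 3 \left(0 - \frac{1}{9}\right) = 3 \left(- \frac{1}{9}\right) = - \frac{1}{3}$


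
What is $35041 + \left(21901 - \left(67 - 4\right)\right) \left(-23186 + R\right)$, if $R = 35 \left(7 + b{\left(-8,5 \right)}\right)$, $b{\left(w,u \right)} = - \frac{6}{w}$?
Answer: $- \frac{1000754539}{2} \approx -5.0038 \cdot 10^{8}$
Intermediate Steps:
$R = \frac{1085}{4}$ ($R = 35 \left(7 - \frac{6}{-8}\right) = 35 \left(7 - - \frac{3}{4}\right) = 35 \left(7 + \frac{3}{4}\right) = 35 \cdot \frac{31}{4} = \frac{1085}{4} \approx 271.25$)
$35041 + \left(21901 - \left(67 - 4\right)\right) \left(-23186 + R\right) = 35041 + \left(21901 - \left(67 - 4\right)\right) \left(-23186 + \frac{1085}{4}\right) = 35041 + \left(21901 - 63\right) \left(- \frac{91659}{4}\right) = 35041 + 21838 \left(- \frac{91659}{4}\right) = 35041 - \frac{1000824621}{2} = - \frac{1000754539}{2}$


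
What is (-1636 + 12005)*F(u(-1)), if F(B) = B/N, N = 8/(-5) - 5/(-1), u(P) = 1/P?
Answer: -51845/17 ≈ -3049.7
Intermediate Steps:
N = 17/5 (N = 8*(-⅕) - 5*(-1) = -8/5 + 5 = 17/5 ≈ 3.4000)
F(B) = 5*B/17 (F(B) = B/(17/5) = B*(5/17) = 5*B/17)
(-1636 + 12005)*F(u(-1)) = (-1636 + 12005)*((5/17)/(-1)) = 10369*((5/17)*(-1)) = 10369*(-5/17) = -51845/17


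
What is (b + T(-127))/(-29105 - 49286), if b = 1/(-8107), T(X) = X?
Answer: 1029590/635515837 ≈ 0.0016201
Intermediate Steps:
b = -1/8107 ≈ -0.00012335
(b + T(-127))/(-29105 - 49286) = (-1/8107 - 127)/(-29105 - 49286) = -1029590/8107/(-78391) = -1029590/8107*(-1/78391) = 1029590/635515837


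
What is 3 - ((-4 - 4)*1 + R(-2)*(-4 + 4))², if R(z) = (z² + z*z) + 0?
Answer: -61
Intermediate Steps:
R(z) = 2*z² (R(z) = (z² + z²) + 0 = 2*z² + 0 = 2*z²)
3 - ((-4 - 4)*1 + R(-2)*(-4 + 4))² = 3 - ((-4 - 4)*1 + (2*(-2)²)*(-4 + 4))² = 3 - (-8*1 + (2*4)*0)² = 3 - (-8 + 8*0)² = 3 - (-8 + 0)² = 3 - 1*(-8)² = 3 - 1*64 = 3 - 64 = -61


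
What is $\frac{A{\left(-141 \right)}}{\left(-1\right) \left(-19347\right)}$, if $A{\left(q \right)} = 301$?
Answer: $\frac{301}{19347} \approx 0.015558$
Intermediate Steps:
$\frac{A{\left(-141 \right)}}{\left(-1\right) \left(-19347\right)} = \frac{301}{\left(-1\right) \left(-19347\right)} = \frac{301}{19347}$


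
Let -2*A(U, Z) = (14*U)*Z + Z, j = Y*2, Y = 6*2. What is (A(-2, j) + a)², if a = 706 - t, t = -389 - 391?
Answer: 3276100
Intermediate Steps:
t = -780
Y = 12
j = 24 (j = 12*2 = 24)
A(U, Z) = -Z/2 - 7*U*Z (A(U, Z) = -((14*U)*Z + Z)/2 = -(14*U*Z + Z)/2 = -(Z + 14*U*Z)/2 = -Z/2 - 7*U*Z)
a = 1486 (a = 706 - 1*(-780) = 706 + 780 = 1486)
(A(-2, j) + a)² = (-½*24*(1 + 14*(-2)) + 1486)² = (-½*24*(1 - 28) + 1486)² = (-½*24*(-27) + 1486)² = (324 + 1486)² = 1810² = 3276100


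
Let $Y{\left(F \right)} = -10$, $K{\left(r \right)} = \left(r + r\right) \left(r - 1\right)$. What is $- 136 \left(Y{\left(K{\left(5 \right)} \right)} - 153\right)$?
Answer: $22168$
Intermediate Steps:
$K{\left(r \right)} = 2 r \left(-1 + r\right)$
$- 136 \left(Y{\left(K{\left(5 \right)} \right)} - 153\right) = - 136 \left(-10 - 153\right) = \left(-136\right) \left(-163\right) = 22168$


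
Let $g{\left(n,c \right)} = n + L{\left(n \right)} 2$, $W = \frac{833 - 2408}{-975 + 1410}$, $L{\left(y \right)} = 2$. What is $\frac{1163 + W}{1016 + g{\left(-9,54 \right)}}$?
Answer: $\frac{33622}{29319} \approx 1.1468$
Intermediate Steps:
$W = - \frac{105}{29}$ ($W = - \frac{1575}{435} = \left(-1575\right) \frac{1}{435} = - \frac{105}{29} \approx -3.6207$)
$g{\left(n,c \right)} = 4 + n$ ($g{\left(n,c \right)} = n + 2 \cdot 2 = n + 4 = 4 + n$)
$\frac{1163 + W}{1016 + g{\left(-9,54 \right)}} = \frac{1163 - \frac{105}{29}}{1016 + \left(4 - 9\right)} = \frac{33622}{29 \left(1016 - 5\right)} = \frac{33622}{29 \cdot 1011} = \frac{33622}{29} \cdot \frac{1}{1011} = \frac{33622}{29319}$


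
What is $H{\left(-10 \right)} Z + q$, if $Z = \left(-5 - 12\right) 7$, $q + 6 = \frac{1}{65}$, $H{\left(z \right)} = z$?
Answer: $\frac{76961}{65} \approx 1184.0$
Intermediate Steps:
$q = - \frac{389}{65}$ ($q = -6 + \frac{1}{65} = - \frac{389}{65} \approx -5.9846$)
$Z = -119$ ($Z = \left(-5 - 12\right) 7 = \left(-17\right) 7 = -119$)
$H{\left(-10 \right)} Z + q = \left(-10\right) \left(-119\right) - \frac{389}{65} = 1190 - \frac{389}{65} = \frac{76961}{65}$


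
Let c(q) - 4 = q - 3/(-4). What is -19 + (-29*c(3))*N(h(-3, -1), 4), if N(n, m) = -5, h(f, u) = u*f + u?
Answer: 4419/4 ≈ 1104.8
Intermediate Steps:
h(f, u) = u + f*u (h(f, u) = f*u + u = u + f*u)
c(q) = 19/4 + q (c(q) = 4 + (q - 3/(-4)) = 4 + (q - 3*(-1/4)) = 4 + (q + 3/4) = 4 + (3/4 + q) = 19/4 + q)
-19 + (-29*c(3))*N(h(-3, -1), 4) = -19 - 29*(19/4 + 3)*(-5) = -19 - 29*31/4*(-5) = -19 - 899/4*(-5) = -19 + 4495/4 = 4419/4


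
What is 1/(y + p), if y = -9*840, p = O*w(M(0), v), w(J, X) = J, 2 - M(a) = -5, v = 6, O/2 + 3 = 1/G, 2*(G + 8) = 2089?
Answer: -2073/15758918 ≈ -0.00013154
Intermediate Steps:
G = 2073/2 (G = -8 + (½)*2089 = -8 + 2089/2 = 2073/2 ≈ 1036.5)
O = -12434/2073 (O = -6 + 2/(2073/2) = -6 + 2*(2/2073) = -6 + 4/2073 = -12434/2073 ≈ -5.9981)
M(a) = 7 (M(a) = 2 - 1*(-5) = 2 + 5 = 7)
p = -87038/2073 (p = -12434/2073*7 = -87038/2073 ≈ -41.987)
y = -7560
1/(y + p) = 1/(-7560 - 87038/2073) = 1/(-15758918/2073) = -2073/15758918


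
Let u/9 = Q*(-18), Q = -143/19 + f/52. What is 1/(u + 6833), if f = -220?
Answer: 247/2158199 ≈ 0.00011445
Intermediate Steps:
Q = -2904/247 (Q = -143/19 - 220/52 = -143*1/19 - 220*1/52 = -143/19 - 55/13 = -2904/247 ≈ -11.757)
u = 470448/247 (u = 9*(-2904/247*(-18)) = 9*(52272/247) = 470448/247 ≈ 1904.6)
1/(u + 6833) = 1/(470448/247 + 6833) = 1/(2158199/247) = 247/2158199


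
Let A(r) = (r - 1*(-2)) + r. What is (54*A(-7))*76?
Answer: -49248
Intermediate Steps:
A(r) = 2 + 2*r (A(r) = (r + 2) + r = (2 + r) + r = 2 + 2*r)
(54*A(-7))*76 = (54*(2 + 2*(-7)))*76 = (54*(2 - 14))*76 = (54*(-12))*76 = -648*76 = -49248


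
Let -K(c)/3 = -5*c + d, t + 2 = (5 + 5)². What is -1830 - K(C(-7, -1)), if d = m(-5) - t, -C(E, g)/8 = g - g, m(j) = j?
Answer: -2139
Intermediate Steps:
t = 98 (t = -2 + (5 + 5)² = -2 + 10² = -2 + 100 = 98)
C(E, g) = 0 (C(E, g) = -8*(g - g) = -8*0 = 0)
d = -103 (d = -5 - 1*98 = -5 - 98 = -103)
K(c) = 309 + 15*c (K(c) = -3*(-5*c - 103) = -3*(-103 - 5*c) = 309 + 15*c)
-1830 - K(C(-7, -1)) = -1830 - (309 + 15*0) = -1830 - (309 + 0) = -1830 - 1*309 = -1830 - 309 = -2139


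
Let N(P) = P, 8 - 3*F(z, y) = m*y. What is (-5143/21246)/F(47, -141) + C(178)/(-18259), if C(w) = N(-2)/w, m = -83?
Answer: 8440461283/134593207773490 ≈ 6.2711e-5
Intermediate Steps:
F(z, y) = 8/3 + 83*y/3 (F(z, y) = 8/3 - (-83)*y/3 = 8/3 + 83*y/3)
C(w) = -2/w
(-5143/21246)/F(47, -141) + C(178)/(-18259) = (-5143/21246)/(8/3 + (83/3)*(-141)) - 2/178/(-18259) = (-5143*1/21246)/(8/3 - 3901) - 2*1/178*(-1/18259) = -5143/(21246*(-11695/3)) - 1/89*(-1/18259) = -5143/21246*(-3/11695) + 1/1625051 = 5143/82823990 + 1/1625051 = 8440461283/134593207773490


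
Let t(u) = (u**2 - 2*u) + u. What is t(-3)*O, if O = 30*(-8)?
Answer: -2880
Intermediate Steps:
O = -240
t(u) = u**2 - u
t(-3)*O = -3*(-1 - 3)*(-240) = -3*(-4)*(-240) = 12*(-240) = -2880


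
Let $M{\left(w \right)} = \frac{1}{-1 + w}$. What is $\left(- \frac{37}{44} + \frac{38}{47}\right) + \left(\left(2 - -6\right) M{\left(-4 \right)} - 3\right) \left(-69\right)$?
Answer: $\frac{3281581}{10340} \approx 317.37$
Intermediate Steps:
$\left(- \frac{37}{44} + \frac{38}{47}\right) + \left(\left(2 - -6\right) M{\left(-4 \right)} - 3\right) \left(-69\right) = \left(- \frac{37}{44} + \frac{38}{47}\right) + \left(\frac{2 - -6}{-1 - 4} - 3\right) \left(-69\right) = \left(\left(-37\right) \frac{1}{44} + 38 \cdot \frac{1}{47}\right) + \left(\frac{2 + 6}{-5} - 3\right) \left(-69\right) = \left(- \frac{37}{44} + \frac{38}{47}\right) + \left(8 \left(- \frac{1}{5}\right) - 3\right) \left(-69\right) = - \frac{67}{2068} + \left(- \frac{8}{5} - 3\right) \left(-69\right) = - \frac{67}{2068} - - \frac{1587}{5} = - \frac{67}{2068} + \frac{1587}{5} = \frac{3281581}{10340}$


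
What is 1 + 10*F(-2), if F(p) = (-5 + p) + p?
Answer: -89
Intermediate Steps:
F(p) = -5 + 2*p
1 + 10*F(-2) = 1 + 10*(-5 + 2*(-2)) = 1 + 10*(-5 - 4) = 1 + 10*(-9) = 1 - 90 = -89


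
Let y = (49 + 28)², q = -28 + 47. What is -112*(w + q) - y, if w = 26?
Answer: -10969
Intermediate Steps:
q = 19
y = 5929 (y = 77² = 5929)
-112*(w + q) - y = -112*(26 + 19) - 1*5929 = -112*45 - 5929 = -5040 - 5929 = -10969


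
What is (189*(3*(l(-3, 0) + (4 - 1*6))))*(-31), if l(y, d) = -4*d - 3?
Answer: 87885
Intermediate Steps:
l(y, d) = -3 - 4*d
(189*(3*(l(-3, 0) + (4 - 1*6))))*(-31) = (189*(3*((-3 - 4*0) + (4 - 1*6))))*(-31) = (189*(3*((-3 + 0) + (4 - 6))))*(-31) = (189*(3*(-3 - 2)))*(-31) = (189*(3*(-5)))*(-31) = (189*(-15))*(-31) = -2835*(-31) = 87885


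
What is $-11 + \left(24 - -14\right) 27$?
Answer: $1015$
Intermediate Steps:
$-11 + \left(24 - -14\right) 27 = -11 + \left(24 + 14\right) 27 = -11 + 38 \cdot 27 = -11 + 1026 = 1015$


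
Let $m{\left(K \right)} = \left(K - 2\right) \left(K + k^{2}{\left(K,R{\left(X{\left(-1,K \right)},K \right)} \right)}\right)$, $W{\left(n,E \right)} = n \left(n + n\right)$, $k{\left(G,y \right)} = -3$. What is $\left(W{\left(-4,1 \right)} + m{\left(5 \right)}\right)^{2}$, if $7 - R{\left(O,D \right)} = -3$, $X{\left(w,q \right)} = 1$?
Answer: $5476$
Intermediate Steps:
$R{\left(O,D \right)} = 10$ ($R{\left(O,D \right)} = 7 - -3 = 7 + 3 = 10$)
$W{\left(n,E \right)} = 2 n^{2}$ ($W{\left(n,E \right)} = n 2 n = 2 n^{2}$)
$m{\left(K \right)} = \left(-2 + K\right) \left(9 + K\right)$ ($m{\left(K \right)} = \left(K - 2\right) \left(K + \left(-3\right)^{2}\right) = \left(-2 + K\right) \left(K + 9\right) = \left(-2 + K\right) \left(9 + K\right)$)
$\left(W{\left(-4,1 \right)} + m{\left(5 \right)}\right)^{2} = \left(2 \left(-4\right)^{2} + \left(-18 + 5^{2} + 7 \cdot 5\right)\right)^{2} = \left(2 \cdot 16 + \left(-18 + 25 + 35\right)\right)^{2} = \left(32 + 42\right)^{2} = 74^{2} = 5476$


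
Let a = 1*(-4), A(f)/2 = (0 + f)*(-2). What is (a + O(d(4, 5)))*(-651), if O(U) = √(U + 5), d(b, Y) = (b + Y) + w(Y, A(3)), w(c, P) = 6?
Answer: 2604 - 1302*√5 ≈ -307.36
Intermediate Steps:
A(f) = -4*f (A(f) = 2*((0 + f)*(-2)) = 2*(f*(-2)) = 2*(-2*f) = -4*f)
a = -4
d(b, Y) = 6 + Y + b (d(b, Y) = (b + Y) + 6 = (Y + b) + 6 = 6 + Y + b)
O(U) = √(5 + U)
(a + O(d(4, 5)))*(-651) = (-4 + √(5 + (6 + 5 + 4)))*(-651) = (-4 + √(5 + 15))*(-651) = (-4 + √20)*(-651) = (-4 + 2*√5)*(-651) = 2604 - 1302*√5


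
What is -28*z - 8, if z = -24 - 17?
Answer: 1140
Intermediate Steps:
z = -41
-28*z - 8 = -28*(-41) - 8 = 1148 - 8 = 1140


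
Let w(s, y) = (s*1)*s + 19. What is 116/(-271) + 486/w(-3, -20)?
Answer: 64229/3794 ≈ 16.929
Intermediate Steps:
w(s, y) = 19 + s² (w(s, y) = s*s + 19 = s² + 19 = 19 + s²)
116/(-271) + 486/w(-3, -20) = 116/(-271) + 486/(19 + (-3)²) = 116*(-1/271) + 486/(19 + 9) = -116/271 + 486/28 = -116/271 + 486*(1/28) = -116/271 + 243/14 = 64229/3794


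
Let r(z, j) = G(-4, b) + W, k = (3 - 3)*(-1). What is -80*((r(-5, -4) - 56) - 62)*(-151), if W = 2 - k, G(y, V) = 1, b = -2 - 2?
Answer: -1389200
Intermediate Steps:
k = 0 (k = 0*(-1) = 0)
b = -4
W = 2 (W = 2 - 1*0 = 2 + 0 = 2)
r(z, j) = 3 (r(z, j) = 1 + 2 = 3)
-80*((r(-5, -4) - 56) - 62)*(-151) = -80*((3 - 56) - 62)*(-151) = -80*(-53 - 62)*(-151) = -80*(-115)*(-151) = 9200*(-151) = -1389200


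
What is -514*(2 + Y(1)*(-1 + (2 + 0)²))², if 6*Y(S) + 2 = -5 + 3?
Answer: 0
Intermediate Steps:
Y(S) = -⅔ (Y(S) = -⅓ + (-5 + 3)/6 = -⅓ + (⅙)*(-2) = -⅓ - ⅓ = -⅔)
-514*(2 + Y(1)*(-1 + (2 + 0)²))² = -514*(2 - 2*(-1 + (2 + 0)²)/3)² = -514*(2 - 2*(-1 + 2²)/3)² = -514*(2 - 2*(-1 + 4)/3)² = -514*(2 - ⅔*3)² = -514*(2 - 2)² = -514*0² = -514*0 = 0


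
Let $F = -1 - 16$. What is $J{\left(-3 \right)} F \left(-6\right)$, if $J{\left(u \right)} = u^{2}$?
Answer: $918$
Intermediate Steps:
$F = -17$
$J{\left(-3 \right)} F \left(-6\right) = \left(-3\right)^{2} \left(-17\right) \left(-6\right) = 9 \left(-17\right) \left(-6\right) = \left(-153\right) \left(-6\right) = 918$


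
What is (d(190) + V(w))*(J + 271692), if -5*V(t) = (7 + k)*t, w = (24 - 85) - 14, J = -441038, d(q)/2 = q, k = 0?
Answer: -82132810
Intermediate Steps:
d(q) = 2*q
w = -75 (w = -61 - 14 = -75)
V(t) = -7*t/5 (V(t) = -(7 + 0)*t/5 = -7*t/5)
(d(190) + V(w))*(J + 271692) = (2*190 - 7/5*(-75))*(-441038 + 271692) = (380 + 105)*(-169346) = 485*(-169346) = -82132810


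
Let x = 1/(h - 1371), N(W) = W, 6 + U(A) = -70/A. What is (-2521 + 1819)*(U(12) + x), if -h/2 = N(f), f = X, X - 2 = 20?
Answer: 11755107/1415 ≈ 8307.5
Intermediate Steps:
X = 22 (X = 2 + 20 = 22)
U(A) = -6 - 70/A
f = 22
h = -44 (h = -2*22 = -44)
x = -1/1415 (x = 1/(-44 - 1371) = 1/(-1415) = -1/1415 ≈ -0.00070671)
(-2521 + 1819)*(U(12) + x) = (-2521 + 1819)*((-6 - 70/12) - 1/1415) = -702*((-6 - 70*1/12) - 1/1415) = -702*((-6 - 35/6) - 1/1415) = -702*(-71/6 - 1/1415) = -702*(-100471/8490) = 11755107/1415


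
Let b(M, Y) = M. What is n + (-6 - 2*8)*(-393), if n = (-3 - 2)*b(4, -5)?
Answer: 8626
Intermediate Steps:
n = -20 (n = (-3 - 2)*4 = -5*4 = -20)
n + (-6 - 2*8)*(-393) = -20 + (-6 - 2*8)*(-393) = -20 + (-6 - 16)*(-393) = -20 - 22*(-393) = -20 + 8646 = 8626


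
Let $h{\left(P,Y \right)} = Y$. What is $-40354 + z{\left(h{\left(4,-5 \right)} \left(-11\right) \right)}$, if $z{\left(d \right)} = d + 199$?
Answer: $-40100$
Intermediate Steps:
$z{\left(d \right)} = 199 + d$
$-40354 + z{\left(h{\left(4,-5 \right)} \left(-11\right) \right)} = -40354 + \left(199 - -55\right) = -40354 + \left(199 + 55\right) = -40354 + 254 = -40100$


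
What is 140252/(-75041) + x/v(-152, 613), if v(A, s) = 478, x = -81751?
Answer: -6201717247/35869598 ≈ -172.90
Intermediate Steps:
140252/(-75041) + x/v(-152, 613) = 140252/(-75041) - 81751/478 = 140252*(-1/75041) - 81751*1/478 = -140252/75041 - 81751/478 = -6201717247/35869598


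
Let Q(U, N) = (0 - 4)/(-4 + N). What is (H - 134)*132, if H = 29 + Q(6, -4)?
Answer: -13794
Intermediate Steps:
Q(U, N) = -4/(-4 + N)
H = 59/2 (H = 29 - 4/(-4 - 4) = 29 - 4/(-8) = 29 - 4*(-⅛) = 29 + ½ = 59/2 ≈ 29.500)
(H - 134)*132 = (59/2 - 134)*132 = -209/2*132 = -13794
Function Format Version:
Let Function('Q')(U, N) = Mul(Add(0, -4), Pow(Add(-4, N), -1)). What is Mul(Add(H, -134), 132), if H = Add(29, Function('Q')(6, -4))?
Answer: -13794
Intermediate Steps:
Function('Q')(U, N) = Mul(-4, Pow(Add(-4, N), -1))
H = Rational(59, 2) (H = Add(29, Mul(-4, Pow(Add(-4, -4), -1))) = Add(29, Mul(-4, Pow(-8, -1))) = Add(29, Mul(-4, Rational(-1, 8))) = Add(29, Rational(1, 2)) = Rational(59, 2) ≈ 29.500)
Mul(Add(H, -134), 132) = Mul(Add(Rational(59, 2), -134), 132) = Mul(Rational(-209, 2), 132) = -13794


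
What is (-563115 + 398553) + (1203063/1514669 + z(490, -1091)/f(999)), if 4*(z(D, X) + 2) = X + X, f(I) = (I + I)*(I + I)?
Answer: -17928468098324125/108947111832 ≈ -1.6456e+5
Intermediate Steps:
f(I) = 4*I² (f(I) = (2*I)*(2*I) = 4*I²)
z(D, X) = -2 + X/2 (z(D, X) = -2 + (X + X)/4 = -2 + (2*X)/4 = -2 + X/2)
(-563115 + 398553) + (1203063/1514669 + z(490, -1091)/f(999)) = (-563115 + 398553) + (1203063/1514669 + (-2 + (½)*(-1091))/((4*999²))) = -164562 + (1203063*(1/1514669) + (-2 - 1091/2)/((4*998001))) = -164562 + (1203063/1514669 - 1095/2/3992004) = -164562 + (1203063/1514669 - 1095/2*1/3992004) = -164562 + (1203063/1514669 - 365/2661336) = -164562 + 86518973459/108947111832 = -17928468098324125/108947111832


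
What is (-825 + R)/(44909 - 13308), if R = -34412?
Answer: -35237/31601 ≈ -1.1151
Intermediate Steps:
(-825 + R)/(44909 - 13308) = (-825 - 34412)/(44909 - 13308) = -35237/31601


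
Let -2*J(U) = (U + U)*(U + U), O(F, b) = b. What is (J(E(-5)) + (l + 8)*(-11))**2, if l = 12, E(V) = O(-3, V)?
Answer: 72900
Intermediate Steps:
E(V) = V
J(U) = -2*U**2 (J(U) = -(U + U)*(U + U)/2 = -2*U*2*U/2 = -2*U**2)
(J(E(-5)) + (l + 8)*(-11))**2 = (-2*(-5)**2 + (12 + 8)*(-11))**2 = (-2*25 + 20*(-11))**2 = (-50 - 220)**2 = (-270)**2 = 72900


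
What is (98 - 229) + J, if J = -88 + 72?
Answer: -147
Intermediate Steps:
J = -16
(98 - 229) + J = (98 - 229) - 16 = -131 - 16 = -147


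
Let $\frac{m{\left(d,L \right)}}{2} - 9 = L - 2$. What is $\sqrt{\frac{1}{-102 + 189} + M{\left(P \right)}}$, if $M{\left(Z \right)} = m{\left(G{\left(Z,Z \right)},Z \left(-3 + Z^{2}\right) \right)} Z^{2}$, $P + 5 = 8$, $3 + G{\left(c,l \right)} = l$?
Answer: $\frac{7 \sqrt{69513}}{87} \approx 21.213$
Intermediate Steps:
$G{\left(c,l \right)} = -3 + l$
$m{\left(d,L \right)} = 14 + 2 L$ ($m{\left(d,L \right)} = 18 + 2 \left(L - 2\right) = 18 + 2 \left(-2 + L\right) = 18 + \left(-4 + 2 L\right) = 14 + 2 L$)
$P = 3$ ($P = -5 + 8 = 3$)
$M{\left(Z \right)} = Z^{2} \left(14 + 2 Z \left(-3 + Z^{2}\right)\right)$ ($M{\left(Z \right)} = \left(14 + 2 Z \left(-3 + Z^{2}\right)\right) Z^{2} = Z^{2} \left(14 + 2 Z \left(-3 + Z^{2}\right)\right)$)
$\sqrt{\frac{1}{-102 + 189} + M{\left(P \right)}} = \sqrt{\frac{1}{-102 + 189} + 2 \cdot 3^{2} \left(7 + 3 \left(-3 + 3^{2}\right)\right)} = \sqrt{\frac{1}{87} + 2 \cdot 9 \left(7 + 3 \left(-3 + 9\right)\right)} = \sqrt{\frac{1}{87} + 2 \cdot 9 \left(7 + 3 \cdot 6\right)} = \sqrt{\frac{1}{87} + 2 \cdot 9 \left(7 + 18\right)} = \sqrt{\frac{1}{87} + 2 \cdot 9 \cdot 25} = \sqrt{\frac{1}{87} + 450} = \sqrt{\frac{39151}{87}} = \frac{7 \sqrt{69513}}{87}$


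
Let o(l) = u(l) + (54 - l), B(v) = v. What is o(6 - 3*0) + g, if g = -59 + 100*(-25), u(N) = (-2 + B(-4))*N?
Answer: -2547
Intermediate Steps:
u(N) = -6*N (u(N) = (-2 - 4)*N = -6*N)
o(l) = 54 - 7*l (o(l) = -6*l + (54 - l) = 54 - 7*l)
g = -2559 (g = -59 - 2500 = -2559)
o(6 - 3*0) + g = (54 - 7*(6 - 3*0)) - 2559 = (54 - 7*(6 + 0)) - 2559 = (54 - 7*6) - 2559 = (54 - 42) - 2559 = 12 - 2559 = -2547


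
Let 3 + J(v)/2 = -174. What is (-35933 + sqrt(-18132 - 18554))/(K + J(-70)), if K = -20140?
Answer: 35933/20494 - I*sqrt(36686)/20494 ≈ 1.7533 - 0.0093459*I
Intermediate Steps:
J(v) = -354 (J(v) = -6 + 2*(-174) = -6 - 348 = -354)
(-35933 + sqrt(-18132 - 18554))/(K + J(-70)) = (-35933 + sqrt(-18132 - 18554))/(-20140 - 354) = (-35933 + sqrt(-36686))/(-20494) = (-35933 + I*sqrt(36686))*(-1/20494) = 35933/20494 - I*sqrt(36686)/20494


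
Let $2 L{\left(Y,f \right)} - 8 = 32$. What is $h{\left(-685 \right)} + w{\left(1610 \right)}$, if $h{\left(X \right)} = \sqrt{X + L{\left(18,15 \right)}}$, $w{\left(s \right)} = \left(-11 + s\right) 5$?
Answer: $7995 + i \sqrt{665} \approx 7995.0 + 25.788 i$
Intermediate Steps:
$L{\left(Y,f \right)} = 20$ ($L{\left(Y,f \right)} = 4 + \frac{1}{2} \cdot 32 = 4 + 16 = 20$)
$w{\left(s \right)} = -55 + 5 s$
$h{\left(X \right)} = \sqrt{20 + X}$ ($h{\left(X \right)} = \sqrt{X + 20} = \sqrt{20 + X}$)
$h{\left(-685 \right)} + w{\left(1610 \right)} = \sqrt{20 - 685} + \left(-55 + 5 \cdot 1610\right) = \sqrt{-665} + \left(-55 + 8050\right) = i \sqrt{665} + 7995 = 7995 + i \sqrt{665}$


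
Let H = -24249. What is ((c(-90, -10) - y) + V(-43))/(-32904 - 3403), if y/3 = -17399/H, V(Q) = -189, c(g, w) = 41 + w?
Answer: 9449/2142113 ≈ 0.0044111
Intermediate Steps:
y = 127/59 (y = 3*(-17399/(-24249)) = 3*(-17399*(-1/24249)) = 3*(127/177) = 127/59 ≈ 2.1525)
((c(-90, -10) - y) + V(-43))/(-32904 - 3403) = (((41 - 10) - 1*127/59) - 189)/(-32904 - 3403) = ((31 - 127/59) - 189)/(-36307) = (1702/59 - 189)*(-1/36307) = -9449/59*(-1/36307) = 9449/2142113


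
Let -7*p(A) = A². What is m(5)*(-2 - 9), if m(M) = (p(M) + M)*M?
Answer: -550/7 ≈ -78.571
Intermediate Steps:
p(A) = -A²/7
m(M) = M*(M - M²/7) (m(M) = (-M²/7 + M)*M = (M - M²/7)*M = M*(M - M²/7))
m(5)*(-2 - 9) = ((⅐)*5²*(7 - 1*5))*(-2 - 9) = ((⅐)*25*(7 - 5))*(-11) = ((⅐)*25*2)*(-11) = (50/7)*(-11) = -550/7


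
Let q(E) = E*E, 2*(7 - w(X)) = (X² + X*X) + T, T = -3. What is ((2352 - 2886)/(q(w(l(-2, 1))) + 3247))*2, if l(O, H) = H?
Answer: -4272/13213 ≈ -0.32332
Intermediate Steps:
w(X) = 17/2 - X² (w(X) = 7 - ((X² + X*X) - 3)/2 = 7 - ((X² + X²) - 3)/2 = 7 - (2*X² - 3)/2 = 7 - (-3 + 2*X²)/2 = 7 + (3/2 - X²) = 17/2 - X²)
q(E) = E²
((2352 - 2886)/(q(w(l(-2, 1))) + 3247))*2 = ((2352 - 2886)/((17/2 - 1*1²)² + 3247))*2 = -534/((17/2 - 1*1)² + 3247)*2 = -534/((17/2 - 1)² + 3247)*2 = -534/((15/2)² + 3247)*2 = -534/(225/4 + 3247)*2 = -534/13213/4*2 = -534*4/13213*2 = -2136/13213*2 = -4272/13213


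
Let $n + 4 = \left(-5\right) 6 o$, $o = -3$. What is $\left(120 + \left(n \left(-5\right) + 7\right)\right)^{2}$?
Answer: $91809$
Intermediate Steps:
$n = 86$ ($n = -4 + \left(-5\right) 6 \left(-3\right) = -4 - -90 = -4 + 90 = 86$)
$\left(120 + \left(n \left(-5\right) + 7\right)\right)^{2} = \left(120 + \left(86 \left(-5\right) + 7\right)\right)^{2} = \left(120 + \left(-430 + 7\right)\right)^{2} = \left(120 - 423\right)^{2} = \left(-303\right)^{2} = 91809$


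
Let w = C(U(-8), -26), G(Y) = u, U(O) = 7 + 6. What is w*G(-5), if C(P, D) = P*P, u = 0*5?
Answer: 0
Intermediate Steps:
U(O) = 13
u = 0
G(Y) = 0
C(P, D) = P²
w = 169 (w = 13² = 169)
w*G(-5) = 169*0 = 0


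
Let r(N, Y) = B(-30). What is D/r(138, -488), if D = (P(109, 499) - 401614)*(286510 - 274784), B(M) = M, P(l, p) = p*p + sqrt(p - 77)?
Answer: 298256673/5 - 5863*sqrt(422)/15 ≈ 5.9643e+7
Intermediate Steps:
P(l, p) = p**2 + sqrt(-77 + p)
r(N, Y) = -30
D = -1789540038 + 11726*sqrt(422) (D = ((499**2 + sqrt(-77 + 499)) - 401614)*(286510 - 274784) = ((249001 + sqrt(422)) - 401614)*11726 = (-152613 + sqrt(422))*11726 = -1789540038 + 11726*sqrt(422) ≈ -1.7893e+9)
D/r(138, -488) = (-1789540038 + 11726*sqrt(422))/(-30) = (-1789540038 + 11726*sqrt(422))*(-1/30) = 298256673/5 - 5863*sqrt(422)/15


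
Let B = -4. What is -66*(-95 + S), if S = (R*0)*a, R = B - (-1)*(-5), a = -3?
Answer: 6270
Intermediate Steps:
R = -9 (R = -4 - (-1)*(-5) = -4 - 1*5 = -4 - 5 = -9)
S = 0 (S = -9*0*(-3) = 0*(-3) = 0)
-66*(-95 + S) = -66*(-95 + 0) = -66*(-95) = 6270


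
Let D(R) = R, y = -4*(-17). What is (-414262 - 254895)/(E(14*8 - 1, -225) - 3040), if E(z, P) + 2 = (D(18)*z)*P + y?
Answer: 669157/452524 ≈ 1.4787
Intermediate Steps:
y = 68
E(z, P) = 66 + 18*P*z (E(z, P) = -2 + ((18*z)*P + 68) = -2 + (18*P*z + 68) = -2 + (68 + 18*P*z) = 66 + 18*P*z)
(-414262 - 254895)/(E(14*8 - 1, -225) - 3040) = (-414262 - 254895)/((66 + 18*(-225)*(14*8 - 1)) - 3040) = -669157/((66 + 18*(-225)*(112 - 1)) - 3040) = -669157/((66 + 18*(-225)*111) - 3040) = -669157/((66 - 449550) - 3040) = -669157/(-449484 - 3040) = -669157/(-452524) = -669157*(-1/452524) = 669157/452524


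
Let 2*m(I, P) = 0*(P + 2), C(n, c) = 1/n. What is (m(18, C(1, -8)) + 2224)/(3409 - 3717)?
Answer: -556/77 ≈ -7.2208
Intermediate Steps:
m(I, P) = 0 (m(I, P) = (0*(P + 2))/2 = (0*(2 + P))/2 = (½)*0 = 0)
(m(18, C(1, -8)) + 2224)/(3409 - 3717) = (0 + 2224)/(3409 - 3717) = 2224/(-308) = 2224*(-1/308) = -556/77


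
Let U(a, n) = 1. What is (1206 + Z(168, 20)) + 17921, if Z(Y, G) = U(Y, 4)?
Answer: 19128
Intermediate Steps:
Z(Y, G) = 1
(1206 + Z(168, 20)) + 17921 = (1206 + 1) + 17921 = 1207 + 17921 = 19128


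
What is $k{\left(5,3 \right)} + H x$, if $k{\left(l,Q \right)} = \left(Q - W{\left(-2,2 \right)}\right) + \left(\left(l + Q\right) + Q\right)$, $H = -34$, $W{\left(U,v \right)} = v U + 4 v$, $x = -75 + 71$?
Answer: $146$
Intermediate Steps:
$x = -4$
$W{\left(U,v \right)} = 4 v + U v$ ($W{\left(U,v \right)} = U v + 4 v = 4 v + U v$)
$k{\left(l,Q \right)} = -4 + l + 3 Q$ ($k{\left(l,Q \right)} = \left(Q - 2 \left(4 - 2\right)\right) + \left(\left(l + Q\right) + Q\right) = \left(Q - 2 \cdot 2\right) + \left(\left(Q + l\right) + Q\right) = \left(Q - 4\right) + \left(l + 2 Q\right) = \left(-4 + Q\right) + \left(l + 2 Q\right) = -4 + l + 3 Q$)
$k{\left(5,3 \right)} + H x = \left(-4 + 5 + 3 \cdot 3\right) - -136 = \left(-4 + 5 + 9\right) + 136 = 10 + 136 = 146$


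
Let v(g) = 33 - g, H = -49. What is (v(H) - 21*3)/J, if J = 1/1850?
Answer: 35150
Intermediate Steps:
J = 1/1850 ≈ 0.00054054
(v(H) - 21*3)/J = ((33 - 1*(-49)) - 21*3)/(1/1850) = ((33 + 49) - 63)*1850 = (82 - 63)*1850 = 19*1850 = 35150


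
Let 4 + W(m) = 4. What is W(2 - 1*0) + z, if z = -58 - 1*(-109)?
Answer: 51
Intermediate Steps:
W(m) = 0 (W(m) = -4 + 4 = 0)
z = 51 (z = -58 + 109 = 51)
W(2 - 1*0) + z = 0 + 51 = 51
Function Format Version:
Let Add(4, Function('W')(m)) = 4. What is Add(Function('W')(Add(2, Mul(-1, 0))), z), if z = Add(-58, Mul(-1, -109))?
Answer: 51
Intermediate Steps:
Function('W')(m) = 0 (Function('W')(m) = Add(-4, 4) = 0)
z = 51 (z = Add(-58, 109) = 51)
Add(Function('W')(Add(2, Mul(-1, 0))), z) = Add(0, 51) = 51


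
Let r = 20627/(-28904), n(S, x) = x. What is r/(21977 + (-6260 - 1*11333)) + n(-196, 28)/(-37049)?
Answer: -4312233531/4694669073664 ≈ -0.00091854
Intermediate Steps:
r = -20627/28904 (r = 20627*(-1/28904) = -20627/28904 ≈ -0.71364)
r/(21977 + (-6260 - 1*11333)) + n(-196, 28)/(-37049) = -20627/(28904*(21977 + (-6260 - 1*11333))) + 28/(-37049) = -20627/(28904*(21977 + (-6260 - 11333))) + 28*(-1/37049) = -20627/(28904*(21977 - 17593)) - 28/37049 = -20627/28904/4384 - 28/37049 = -20627/28904*1/4384 - 28/37049 = -20627/126715136 - 28/37049 = -4312233531/4694669073664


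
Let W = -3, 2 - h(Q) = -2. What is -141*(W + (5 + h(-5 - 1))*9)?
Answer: -10998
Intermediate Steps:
h(Q) = 4 (h(Q) = 2 - 1*(-2) = 2 + 2 = 4)
-141*(W + (5 + h(-5 - 1))*9) = -141*(-3 + (5 + 4)*9) = -141*(-3 + 9*9) = -141*(-3 + 81) = -141*78 = -10998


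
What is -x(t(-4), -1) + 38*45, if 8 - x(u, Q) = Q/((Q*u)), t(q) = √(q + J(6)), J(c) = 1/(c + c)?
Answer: 1702 - 2*I*√141/47 ≈ 1702.0 - 0.50529*I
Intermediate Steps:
J(c) = 1/(2*c)
t(q) = √(1/12 + q) (t(q) = √(q + (½)/6) = √(q + (½)*(⅙)) = √(q + 1/12) = √(1/12 + q))
x(u, Q) = 8 - 1/u (x(u, Q) = 8 - Q/(Q*u) = 8 - Q*1/(Q*u) = 8 - 1/u)
-x(t(-4), -1) + 38*45 = -(8 - 1/(√(3 + 36*(-4))/6)) + 38*45 = -(8 - 1/(√(3 - 144)/6)) + 1710 = -(8 - 1/(√(-141)/6)) + 1710 = -(8 - 1/((I*√141)/6)) + 1710 = -(8 - 1/(I*√141/6)) + 1710 = -(8 - (-2)*I*√141/47) + 1710 = -(8 + 2*I*√141/47) + 1710 = (-8 - 2*I*√141/47) + 1710 = 1702 - 2*I*√141/47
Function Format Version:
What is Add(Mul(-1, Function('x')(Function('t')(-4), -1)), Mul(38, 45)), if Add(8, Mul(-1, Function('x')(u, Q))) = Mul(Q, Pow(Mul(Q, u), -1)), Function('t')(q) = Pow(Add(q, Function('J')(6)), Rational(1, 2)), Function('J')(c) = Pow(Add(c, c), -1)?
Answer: Add(1702, Mul(Rational(-2, 47), I, Pow(141, Rational(1, 2)))) ≈ Add(1702.0, Mul(-0.50529, I))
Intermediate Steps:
Function('J')(c) = Mul(Rational(1, 2), Pow(c, -1)) (Function('J')(c) = Pow(Mul(2, c), -1) = Mul(Rational(1, 2), Pow(c, -1)))
Function('t')(q) = Pow(Add(Rational(1, 12), q), Rational(1, 2)) (Function('t')(q) = Pow(Add(q, Mul(Rational(1, 2), Pow(6, -1))), Rational(1, 2)) = Pow(Add(q, Mul(Rational(1, 2), Rational(1, 6))), Rational(1, 2)) = Pow(Add(q, Rational(1, 12)), Rational(1, 2)) = Pow(Add(Rational(1, 12), q), Rational(1, 2)))
Function('x')(u, Q) = Add(8, Mul(-1, Pow(u, -1))) (Function('x')(u, Q) = Add(8, Mul(-1, Mul(Q, Pow(Mul(Q, u), -1)))) = Add(8, Mul(-1, Mul(Q, Mul(Pow(Q, -1), Pow(u, -1))))) = Add(8, Mul(-1, Pow(u, -1))))
Add(Mul(-1, Function('x')(Function('t')(-4), -1)), Mul(38, 45)) = Add(Mul(-1, Add(8, Mul(-1, Pow(Mul(Rational(1, 6), Pow(Add(3, Mul(36, -4)), Rational(1, 2))), -1)))), Mul(38, 45)) = Add(Mul(-1, Add(8, Mul(-1, Pow(Mul(Rational(1, 6), Pow(Add(3, -144), Rational(1, 2))), -1)))), 1710) = Add(Mul(-1, Add(8, Mul(-1, Pow(Mul(Rational(1, 6), Pow(-141, Rational(1, 2))), -1)))), 1710) = Add(Mul(-1, Add(8, Mul(-1, Pow(Mul(Rational(1, 6), Mul(I, Pow(141, Rational(1, 2)))), -1)))), 1710) = Add(Mul(-1, Add(8, Mul(-1, Pow(Mul(Rational(1, 6), I, Pow(141, Rational(1, 2))), -1)))), 1710) = Add(Mul(-1, Add(8, Mul(-1, Mul(Rational(-2, 47), I, Pow(141, Rational(1, 2)))))), 1710) = Add(Mul(-1, Add(8, Mul(Rational(2, 47), I, Pow(141, Rational(1, 2))))), 1710) = Add(Add(-8, Mul(Rational(-2, 47), I, Pow(141, Rational(1, 2)))), 1710) = Add(1702, Mul(Rational(-2, 47), I, Pow(141, Rational(1, 2))))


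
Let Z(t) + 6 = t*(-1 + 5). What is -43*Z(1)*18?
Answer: 1548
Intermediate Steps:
Z(t) = -6 + 4*t (Z(t) = -6 + t*(-1 + 5) = -6 + t*4 = -6 + 4*t)
-43*Z(1)*18 = -43*(-6 + 4*1)*18 = -43*(-6 + 4)*18 = -43*(-2)*18 = 86*18 = 1548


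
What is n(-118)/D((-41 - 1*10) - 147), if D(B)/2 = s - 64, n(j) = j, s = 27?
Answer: 59/37 ≈ 1.5946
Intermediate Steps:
D(B) = -74 (D(B) = 2*(27 - 64) = 2*(-37) = -74)
n(-118)/D((-41 - 1*10) - 147) = -118/(-74) = -118*(-1/74) = 59/37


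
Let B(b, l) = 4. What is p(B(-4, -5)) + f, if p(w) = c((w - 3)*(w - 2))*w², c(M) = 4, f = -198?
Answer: -134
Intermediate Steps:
p(w) = 4*w²
p(B(-4, -5)) + f = 4*4² - 198 = 4*16 - 198 = 64 - 198 = -134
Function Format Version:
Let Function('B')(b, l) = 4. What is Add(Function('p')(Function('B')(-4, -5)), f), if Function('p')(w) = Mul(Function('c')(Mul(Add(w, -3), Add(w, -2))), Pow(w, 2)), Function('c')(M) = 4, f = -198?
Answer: -134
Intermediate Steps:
Function('p')(w) = Mul(4, Pow(w, 2))
Add(Function('p')(Function('B')(-4, -5)), f) = Add(Mul(4, Pow(4, 2)), -198) = Add(Mul(4, 16), -198) = Add(64, -198) = -134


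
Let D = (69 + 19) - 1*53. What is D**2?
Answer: 1225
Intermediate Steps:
D = 35 (D = 88 - 53 = 35)
D**2 = 35**2 = 1225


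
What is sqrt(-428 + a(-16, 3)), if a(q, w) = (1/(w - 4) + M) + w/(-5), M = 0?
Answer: 2*I*sqrt(2685)/5 ≈ 20.727*I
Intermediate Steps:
a(q, w) = 1/(-4 + w) - w/5 (a(q, w) = (1/(w - 4) + 0) + w/(-5) = (1/(-4 + w) + 0) + w*(-1/5) = 1/(-4 + w) - w/5)
sqrt(-428 + a(-16, 3)) = sqrt(-428 + (5 - 1*3**2 + 4*3)/(5*(-4 + 3))) = sqrt(-428 + (1/5)*(5 - 1*9 + 12)/(-1)) = sqrt(-428 + (1/5)*(-1)*(5 - 9 + 12)) = sqrt(-428 + (1/5)*(-1)*8) = sqrt(-428 - 8/5) = sqrt(-2148/5) = 2*I*sqrt(2685)/5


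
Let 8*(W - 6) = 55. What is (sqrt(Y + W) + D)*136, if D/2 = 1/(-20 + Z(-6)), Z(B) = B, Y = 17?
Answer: -136/13 + 34*sqrt(478) ≈ 732.89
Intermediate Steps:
W = 103/8 (W = 6 + (1/8)*55 = 6 + 55/8 = 103/8 ≈ 12.875)
D = -1/13 (D = 2/(-20 - 6) = 2/(-26) = 2*(-1/26) = -1/13 ≈ -0.076923)
(sqrt(Y + W) + D)*136 = (sqrt(17 + 103/8) - 1/13)*136 = (sqrt(239/8) - 1/13)*136 = (sqrt(478)/4 - 1/13)*136 = (-1/13 + sqrt(478)/4)*136 = -136/13 + 34*sqrt(478)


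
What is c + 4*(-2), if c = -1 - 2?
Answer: -11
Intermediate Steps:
c = -3
c + 4*(-2) = -3 + 4*(-2) = -3 - 8 = -11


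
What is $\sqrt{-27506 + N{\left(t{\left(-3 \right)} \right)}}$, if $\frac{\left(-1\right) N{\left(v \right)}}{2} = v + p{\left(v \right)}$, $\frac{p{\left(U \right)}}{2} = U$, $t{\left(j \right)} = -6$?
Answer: $i \sqrt{27470} \approx 165.74 i$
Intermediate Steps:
$p{\left(U \right)} = 2 U$
$N{\left(v \right)} = - 6 v$ ($N{\left(v \right)} = - 2 \left(v + 2 v\right) = - 2 \cdot 3 v = - 6 v$)
$\sqrt{-27506 + N{\left(t{\left(-3 \right)} \right)}} = \sqrt{-27506 - -36} = \sqrt{-27506 + 36} = \sqrt{-27470} = i \sqrt{27470}$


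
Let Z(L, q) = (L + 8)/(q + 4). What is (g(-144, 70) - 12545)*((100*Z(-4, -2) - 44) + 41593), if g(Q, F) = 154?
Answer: -517311859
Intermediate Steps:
Z(L, q) = (8 + L)/(4 + q)
(g(-144, 70) - 12545)*((100*Z(-4, -2) - 44) + 41593) = (154 - 12545)*((100*((8 - 4)/(4 - 2)) - 44) + 41593) = -12391*((100*(4/2) - 44) + 41593) = -12391*((100*((1/2)*4) - 44) + 41593) = -12391*((100*2 - 44) + 41593) = -12391*((200 - 44) + 41593) = -12391*(156 + 41593) = -12391*41749 = -517311859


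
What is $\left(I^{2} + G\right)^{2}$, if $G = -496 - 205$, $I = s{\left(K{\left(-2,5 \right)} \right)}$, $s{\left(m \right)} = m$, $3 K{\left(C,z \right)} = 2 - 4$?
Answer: $\frac{39753025}{81} \approx 4.9078 \cdot 10^{5}$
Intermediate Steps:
$K{\left(C,z \right)} = - \frac{2}{3}$ ($K{\left(C,z \right)} = \frac{2 - 4}{3} = \frac{1}{3} \left(-2\right) = - \frac{2}{3}$)
$I = - \frac{2}{3} \approx -0.66667$
$G = -701$ ($G = -496 - 205 = -701$)
$\left(I^{2} + G\right)^{2} = \left(\left(- \frac{2}{3}\right)^{2} - 701\right)^{2} = \left(\frac{4}{9} - 701\right)^{2} = \left(- \frac{6305}{9}\right)^{2} = \frac{39753025}{81}$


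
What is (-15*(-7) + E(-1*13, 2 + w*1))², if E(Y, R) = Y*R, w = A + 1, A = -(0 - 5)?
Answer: 1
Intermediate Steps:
A = 5 (A = -1*(-5) = 5)
w = 6 (w = 5 + 1 = 6)
E(Y, R) = R*Y
(-15*(-7) + E(-1*13, 2 + w*1))² = (-15*(-7) + (2 + 6*1)*(-1*13))² = (105 + (2 + 6)*(-13))² = (105 + 8*(-13))² = (105 - 104)² = 1² = 1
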